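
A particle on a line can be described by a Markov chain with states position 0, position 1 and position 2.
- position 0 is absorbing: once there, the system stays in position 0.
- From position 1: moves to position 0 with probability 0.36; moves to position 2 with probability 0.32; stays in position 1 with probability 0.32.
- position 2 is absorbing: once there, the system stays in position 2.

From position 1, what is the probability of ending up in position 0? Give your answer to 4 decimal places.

Let h(s) be the probability of absorption at position 0 starting from transient state s. Then h(position 0) = 1 and h(position 2) = 0. By first-step analysis:
h(position 1) = 0.36·1 + 0.32·h(position 1) + 0.32·0
Solving: h(position 1) = 0.5294.
Starting from position 1, the probability is 0.5294.

0.5294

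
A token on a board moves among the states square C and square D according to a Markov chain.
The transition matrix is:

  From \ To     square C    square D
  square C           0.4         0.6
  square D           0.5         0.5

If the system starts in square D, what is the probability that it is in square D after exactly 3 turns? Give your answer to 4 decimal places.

0.5450

Propagate the distribution vector 3 turns from square D.
After 0 turns: (0.0000, 1.0000)
After 1 turn: (0.5000, 0.5000)
After 2 turns: (0.4500, 0.5500)
After 3 turns: (0.4550, 0.5450)
P(in square D after 3 turns) = 0.5450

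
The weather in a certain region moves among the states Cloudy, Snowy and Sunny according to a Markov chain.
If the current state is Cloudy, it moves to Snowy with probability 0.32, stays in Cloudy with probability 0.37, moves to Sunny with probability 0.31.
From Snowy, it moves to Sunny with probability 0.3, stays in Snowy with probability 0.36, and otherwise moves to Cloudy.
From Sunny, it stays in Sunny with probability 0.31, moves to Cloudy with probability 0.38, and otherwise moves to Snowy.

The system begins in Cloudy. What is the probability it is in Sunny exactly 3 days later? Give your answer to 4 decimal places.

0.3067

Propagate the distribution vector 3 days from Cloudy.
After 0 days: (1.0000, 0.0000, 0.0000)
After 1 day: (0.3700, 0.3200, 0.3100)
After 2 days: (0.3635, 0.3297, 0.3068)
After 3 days: (0.3632, 0.3301, 0.3067)
P(in Sunny after 3 days) = 0.3067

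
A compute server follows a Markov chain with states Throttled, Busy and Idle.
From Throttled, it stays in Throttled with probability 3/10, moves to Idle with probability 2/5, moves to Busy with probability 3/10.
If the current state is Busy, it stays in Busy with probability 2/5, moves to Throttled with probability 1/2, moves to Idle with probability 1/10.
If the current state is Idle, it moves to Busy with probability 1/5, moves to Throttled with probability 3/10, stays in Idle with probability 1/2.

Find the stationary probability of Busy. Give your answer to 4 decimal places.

Let the stationary distribution be π with π = πP and π_1 + π_2 + π_3 = 1.
π_1 = 0.3·π_1 + 0.5·π_2 + 0.3·π_3
π_2 = 0.3·π_1 + 0.4·π_2 + 0.2·π_3
Solving with the normalization constraint gives π = (0.3590, 0.2949, 0.3462).
So the stationary probability of Busy is 0.2949.

0.2949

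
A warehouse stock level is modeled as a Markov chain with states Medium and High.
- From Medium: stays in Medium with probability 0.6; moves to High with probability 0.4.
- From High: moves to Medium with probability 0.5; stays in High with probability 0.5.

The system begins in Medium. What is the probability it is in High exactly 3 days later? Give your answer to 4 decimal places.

0.4440

Propagate the distribution vector 3 days from Medium.
After 0 days: (1.0000, 0.0000)
After 1 day: (0.6000, 0.4000)
After 2 days: (0.5600, 0.4400)
After 3 days: (0.5560, 0.4440)
P(in High after 3 days) = 0.4440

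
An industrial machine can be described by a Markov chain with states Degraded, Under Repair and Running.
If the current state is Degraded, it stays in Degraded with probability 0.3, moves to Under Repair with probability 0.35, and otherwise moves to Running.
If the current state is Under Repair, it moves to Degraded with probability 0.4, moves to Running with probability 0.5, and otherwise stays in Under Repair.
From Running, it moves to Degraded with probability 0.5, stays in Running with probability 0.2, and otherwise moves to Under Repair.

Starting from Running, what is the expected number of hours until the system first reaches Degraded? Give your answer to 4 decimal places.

2.1053

Let t(s) be the expected number of hours to first reach Degraded from state s, with t(Degraded) = 0. Conditioning on the first hour:
t(Under Repair) = 1 + 0.1·t(Under Repair) + 0.5·t(Running)
t(Running) = 1 + 0.3·t(Under Repair) + 0.2·t(Running)
Solving: t(Under Repair) = 2.2807, t(Running) = 2.1053.
Expected hours from Running to Degraded: 2.1053.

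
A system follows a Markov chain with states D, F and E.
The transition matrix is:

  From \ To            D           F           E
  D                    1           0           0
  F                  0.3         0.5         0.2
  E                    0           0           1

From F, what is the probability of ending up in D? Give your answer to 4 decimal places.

Let h(s) be the probability of absorption at D starting from transient state s. Then h(D) = 1 and h(E) = 0. By first-step analysis:
h(F) = 0.3·1 + 0.5·h(F) + 0.2·0
Solving: h(F) = 0.6000.
Starting from F, the probability is 0.6000.

0.6000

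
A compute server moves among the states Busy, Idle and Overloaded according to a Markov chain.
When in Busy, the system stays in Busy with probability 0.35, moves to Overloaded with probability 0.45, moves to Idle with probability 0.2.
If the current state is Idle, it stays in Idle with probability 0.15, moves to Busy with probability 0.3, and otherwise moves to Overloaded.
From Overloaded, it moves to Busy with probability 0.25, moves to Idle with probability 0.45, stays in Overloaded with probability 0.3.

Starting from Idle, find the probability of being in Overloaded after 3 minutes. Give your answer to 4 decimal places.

Propagate the distribution vector 3 minutes from Idle.
After 0 minutes: (0.0000, 1.0000, 0.0000)
After 1 minute: (0.3000, 0.1500, 0.5500)
After 2 minutes: (0.2875, 0.3300, 0.3825)
After 3 minutes: (0.2953, 0.2791, 0.4256)
P(in Overloaded after 3 minutes) = 0.4256

0.4256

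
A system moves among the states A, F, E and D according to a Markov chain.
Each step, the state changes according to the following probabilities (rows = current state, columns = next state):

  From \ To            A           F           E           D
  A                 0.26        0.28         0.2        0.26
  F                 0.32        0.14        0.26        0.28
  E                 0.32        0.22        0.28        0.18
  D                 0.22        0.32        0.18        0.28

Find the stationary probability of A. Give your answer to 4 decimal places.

Let the stationary distribution be π with π = πP and π_1 + π_2 + π_3 + π_4 = 1.
π_1 = 0.26·π_1 + 0.32·π_2 + 0.32·π_3 + 0.22·π_4
π_2 = 0.28·π_1 + 0.14·π_2 + 0.22·π_3 + 0.32·π_4
π_3 = 0.2·π_1 + 0.26·π_2 + 0.28·π_3 + 0.18·π_4
Solving with the normalization constraint gives π = (0.2781, 0.2425, 0.2277, 0.2517).
So the stationary probability of A is 0.2781.

0.2781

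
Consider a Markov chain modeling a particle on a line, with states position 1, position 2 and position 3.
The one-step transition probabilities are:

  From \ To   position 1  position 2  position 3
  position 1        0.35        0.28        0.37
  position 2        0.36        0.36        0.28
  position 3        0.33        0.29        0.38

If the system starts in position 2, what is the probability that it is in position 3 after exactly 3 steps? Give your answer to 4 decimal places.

Propagate the distribution vector 3 steps from position 2.
After 0 steps: (0.0000, 1.0000, 0.0000)
After 1 step: (0.3600, 0.3600, 0.2800)
After 2 steps: (0.3480, 0.3116, 0.3404)
After 3 steps: (0.3463, 0.3083, 0.3454)
P(in position 3 after 3 steps) = 0.3454

0.3454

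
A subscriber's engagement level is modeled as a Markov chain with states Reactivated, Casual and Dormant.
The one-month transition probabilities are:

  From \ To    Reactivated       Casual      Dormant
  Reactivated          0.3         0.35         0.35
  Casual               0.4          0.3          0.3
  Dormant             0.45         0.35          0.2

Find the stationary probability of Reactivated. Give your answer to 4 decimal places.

0.3768

Let the stationary distribution be π with π = πP and π_1 + π_2 + π_3 = 1.
π_1 = 0.3·π_1 + 0.4·π_2 + 0.45·π_3
π_2 = 0.35·π_1 + 0.3·π_2 + 0.35·π_3
Solving with the normalization constraint gives π = (0.3768, 0.3333, 0.2899).
So the stationary probability of Reactivated is 0.3768.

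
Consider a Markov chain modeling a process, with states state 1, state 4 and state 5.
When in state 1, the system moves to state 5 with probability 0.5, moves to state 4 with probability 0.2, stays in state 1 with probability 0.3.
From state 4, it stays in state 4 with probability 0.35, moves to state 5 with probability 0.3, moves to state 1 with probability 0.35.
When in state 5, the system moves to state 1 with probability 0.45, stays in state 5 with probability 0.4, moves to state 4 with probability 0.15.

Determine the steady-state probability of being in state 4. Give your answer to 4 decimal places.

Let the stationary distribution be π with π = πP and π_1 + π_2 + π_3 = 1.
π_1 = 0.3·π_1 + 0.35·π_2 + 0.45·π_3
π_2 = 0.2·π_1 + 0.35·π_2 + 0.15·π_3
Solving with the normalization constraint gives π = (0.3730, 0.2108, 0.4162).
So the stationary probability of state 4 is 0.2108.

0.2108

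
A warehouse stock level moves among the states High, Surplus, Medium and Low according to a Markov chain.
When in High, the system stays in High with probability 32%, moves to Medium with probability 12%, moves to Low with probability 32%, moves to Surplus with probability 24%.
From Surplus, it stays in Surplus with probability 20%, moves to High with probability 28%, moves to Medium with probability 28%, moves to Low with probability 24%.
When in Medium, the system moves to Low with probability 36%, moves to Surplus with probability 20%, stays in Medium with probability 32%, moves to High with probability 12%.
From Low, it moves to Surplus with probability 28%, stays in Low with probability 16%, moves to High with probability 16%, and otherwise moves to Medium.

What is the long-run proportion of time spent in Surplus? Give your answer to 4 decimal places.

0.2300

Let the stationary distribution be π with π = πP and π_1 + π_2 + π_3 + π_4 = 1.
π_1 = 0.32·π_1 + 0.28·π_2 + 0.12·π_3 + 0.16·π_4
π_2 = 0.24·π_1 + 0.2·π_2 + 0.2·π_3 + 0.28·π_4
π_3 = 0.12·π_1 + 0.28·π_2 + 0.32·π_3 + 0.4·π_4
Solving with the normalization constraint gives π = (0.2095, 0.2300, 0.2905, 0.2700).
So the stationary probability of Surplus is 0.2300.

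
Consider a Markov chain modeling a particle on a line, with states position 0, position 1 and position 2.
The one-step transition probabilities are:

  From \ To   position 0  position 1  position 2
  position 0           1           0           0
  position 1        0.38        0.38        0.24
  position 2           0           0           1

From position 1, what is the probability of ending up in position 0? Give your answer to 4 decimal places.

0.6129

Let h(s) be the probability of absorption at position 0 starting from transient state s. Then h(position 0) = 1 and h(position 2) = 0. By first-step analysis:
h(position 1) = 0.38·1 + 0.38·h(position 1) + 0.24·0
Solving: h(position 1) = 0.6129.
Starting from position 1, the probability is 0.6129.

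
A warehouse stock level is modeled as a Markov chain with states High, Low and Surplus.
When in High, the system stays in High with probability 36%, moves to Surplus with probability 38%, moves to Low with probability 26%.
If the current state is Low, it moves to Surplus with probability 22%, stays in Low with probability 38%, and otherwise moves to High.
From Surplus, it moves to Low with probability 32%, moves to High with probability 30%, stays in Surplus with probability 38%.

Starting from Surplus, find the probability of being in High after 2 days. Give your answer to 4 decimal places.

Sum over the intermediate state after 1 day:
P = P(Surplus→High)·P(High→High) + P(Surplus→Low)·P(Low→High) + P(Surplus→Surplus)·P(Surplus→High)
  = 0.3×0.36 + 0.32×0.4 + 0.38×0.3
  = 0.1080 + 0.1280 + 0.1140 = 0.3500

0.3500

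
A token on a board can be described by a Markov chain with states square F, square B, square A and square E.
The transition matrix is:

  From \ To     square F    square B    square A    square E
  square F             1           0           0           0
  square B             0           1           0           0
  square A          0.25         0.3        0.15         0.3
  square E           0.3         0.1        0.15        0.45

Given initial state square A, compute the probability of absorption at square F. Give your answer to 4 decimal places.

Let h(s) be the probability of absorption at square F starting from transient state s. Then h(square F) = 1 and h(square B) = 0. By first-step analysis:
h(square A) = 0.25·1 + 0.3·0 + 0.15·h(square A) + 0.3·h(square E)
h(square E) = 0.3·1 + 0.1·0 + 0.15·h(square A) + 0.45·h(square E)
Solving: h(square A) = 0.5385, h(square E) = 0.6923.
Starting from square A, the probability is 0.5385.

0.5385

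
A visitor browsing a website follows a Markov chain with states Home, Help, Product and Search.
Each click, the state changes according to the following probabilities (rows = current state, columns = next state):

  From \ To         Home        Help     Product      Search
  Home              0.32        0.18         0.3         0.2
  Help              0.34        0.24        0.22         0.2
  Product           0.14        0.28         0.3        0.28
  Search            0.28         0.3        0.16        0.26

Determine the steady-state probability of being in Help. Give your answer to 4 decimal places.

0.2477

Let the stationary distribution be π with π = πP and π_1 + π_2 + π_3 + π_4 = 1.
π_1 = 0.32·π_1 + 0.34·π_2 + 0.14·π_3 + 0.28·π_4
π_2 = 0.18·π_1 + 0.24·π_2 + 0.28·π_3 + 0.3·π_4
π_3 = 0.3·π_1 + 0.22·π_2 + 0.3·π_3 + 0.16·π_4
Solving with the normalization constraint gives π = (0.2711, 0.2477, 0.2475, 0.2338).
So the stationary probability of Help is 0.2477.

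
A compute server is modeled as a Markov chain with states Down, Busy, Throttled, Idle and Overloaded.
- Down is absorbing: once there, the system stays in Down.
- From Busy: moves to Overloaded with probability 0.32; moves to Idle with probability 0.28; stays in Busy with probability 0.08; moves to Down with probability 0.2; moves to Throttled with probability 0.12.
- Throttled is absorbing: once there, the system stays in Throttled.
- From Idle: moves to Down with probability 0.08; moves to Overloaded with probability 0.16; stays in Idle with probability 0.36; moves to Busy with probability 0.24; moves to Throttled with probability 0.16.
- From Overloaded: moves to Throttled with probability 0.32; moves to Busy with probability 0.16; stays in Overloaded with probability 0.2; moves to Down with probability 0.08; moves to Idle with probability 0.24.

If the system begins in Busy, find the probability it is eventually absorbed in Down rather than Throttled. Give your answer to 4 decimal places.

Let h(s) be the probability of absorption at Down starting from transient state s. Then h(Down) = 1 and h(Throttled) = 0. By first-step analysis:
h(Busy) = 0.2·1 + 0.08·h(Busy) + 0.12·0 + 0.28·h(Idle) + 0.32·h(Overloaded)
h(Idle) = 0.08·1 + 0.24·h(Busy) + 0.16·0 + 0.36·h(Idle) + 0.16·h(Overloaded)
h(Overloaded) = 0.08·1 + 0.16·h(Busy) + 0.32·0 + 0.24·h(Idle) + 0.2·h(Overloaded)
Solving: h(Busy) = 0.4288, h(Idle) = 0.3592, h(Overloaded) = 0.2935.
Starting from Busy, the probability is 0.4288.

0.4288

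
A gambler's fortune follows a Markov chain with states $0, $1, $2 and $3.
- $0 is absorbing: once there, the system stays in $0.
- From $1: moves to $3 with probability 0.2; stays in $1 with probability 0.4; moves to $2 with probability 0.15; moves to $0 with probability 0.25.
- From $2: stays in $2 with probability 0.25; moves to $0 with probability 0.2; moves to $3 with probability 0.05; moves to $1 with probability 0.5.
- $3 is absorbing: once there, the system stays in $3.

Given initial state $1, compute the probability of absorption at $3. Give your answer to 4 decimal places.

Let h(s) be the probability of absorption at $3 starting from transient state s. Then h($3) = 1 and h($0) = 0. By first-step analysis:
h($1) = 0.25·0 + 0.4·h($1) + 0.15·h($2) + 0.2·1
h($2) = 0.2·0 + 0.5·h($1) + 0.25·h($2) + 0.05·1
Solving: h($1) = 0.4200, h($2) = 0.3467.
Starting from $1, the probability is 0.4200.

0.4200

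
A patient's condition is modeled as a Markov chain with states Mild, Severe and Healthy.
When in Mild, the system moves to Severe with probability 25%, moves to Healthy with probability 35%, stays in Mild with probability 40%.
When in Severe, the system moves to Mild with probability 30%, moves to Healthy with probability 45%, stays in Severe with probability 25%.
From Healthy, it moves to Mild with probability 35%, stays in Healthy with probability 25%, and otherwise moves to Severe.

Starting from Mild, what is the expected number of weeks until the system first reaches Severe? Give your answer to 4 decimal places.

Let t(s) be the expected number of weeks to first reach Severe from state s, with t(Severe) = 0. Conditioning on the first week:
t(Mild) = 1 + 0.4·t(Mild) + 0.35·t(Healthy)
t(Healthy) = 1 + 0.35·t(Mild) + 0.25·t(Healthy)
Solving: t(Mild) = 3.3588, t(Healthy) = 2.9008.
Expected weeks from Mild to Severe: 3.3588.

3.3588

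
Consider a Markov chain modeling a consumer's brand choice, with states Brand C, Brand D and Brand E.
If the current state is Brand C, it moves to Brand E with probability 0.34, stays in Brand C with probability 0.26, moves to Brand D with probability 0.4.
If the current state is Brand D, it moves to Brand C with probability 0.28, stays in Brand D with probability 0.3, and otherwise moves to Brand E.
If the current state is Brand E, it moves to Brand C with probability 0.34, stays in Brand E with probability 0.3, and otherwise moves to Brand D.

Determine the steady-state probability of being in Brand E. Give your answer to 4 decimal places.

Let the stationary distribution be π with π = πP and π_1 + π_2 + π_3 = 1.
π_1 = 0.26·π_1 + 0.28·π_2 + 0.34·π_3
π_2 = 0.4·π_1 + 0.3·π_2 + 0.36·π_3
Solving with the normalization constraint gives π = (0.2953, 0.3508, 0.3539).
So the stationary probability of Brand E is 0.3539.

0.3539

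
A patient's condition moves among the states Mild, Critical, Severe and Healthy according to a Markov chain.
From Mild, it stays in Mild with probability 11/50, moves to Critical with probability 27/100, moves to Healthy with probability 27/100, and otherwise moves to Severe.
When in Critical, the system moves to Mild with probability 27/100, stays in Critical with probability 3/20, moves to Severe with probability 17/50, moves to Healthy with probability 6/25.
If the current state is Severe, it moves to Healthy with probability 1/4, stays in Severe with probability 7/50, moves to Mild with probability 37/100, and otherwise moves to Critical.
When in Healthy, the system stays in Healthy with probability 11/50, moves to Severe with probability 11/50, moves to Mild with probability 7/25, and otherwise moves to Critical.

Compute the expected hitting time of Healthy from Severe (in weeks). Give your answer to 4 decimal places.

3.9408

Let t(s) be the expected number of weeks to first reach Healthy from state s, with t(Healthy) = 0. Conditioning on the first week:
t(Mild) = 1 + 0.22·t(Mild) + 0.27·t(Critical) + 0.24·t(Severe)
t(Critical) = 1 + 0.27·t(Mild) + 0.15·t(Critical) + 0.34·t(Severe)
t(Severe) = 1 + 0.37·t(Mild) + 0.24·t(Critical) + 0.14·t(Severe)
Solving: t(Mild) = 3.8734, t(Critical) = 3.9832, t(Severe) = 3.9408.
Expected weeks from Severe to Healthy: 3.9408.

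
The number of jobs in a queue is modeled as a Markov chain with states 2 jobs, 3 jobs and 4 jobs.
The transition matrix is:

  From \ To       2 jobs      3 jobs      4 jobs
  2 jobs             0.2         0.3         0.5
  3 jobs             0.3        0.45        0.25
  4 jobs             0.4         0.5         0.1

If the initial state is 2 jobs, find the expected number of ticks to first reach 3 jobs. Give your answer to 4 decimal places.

Let t(s) be the expected number of ticks to first reach 3 jobs from state s, with t(3 jobs) = 0. Conditioning on the first tick:
t(2 jobs) = 1 + 0.2·t(2 jobs) + 0.5·t(4 jobs)
t(4 jobs) = 1 + 0.4·t(2 jobs) + 0.1·t(4 jobs)
Solving: t(2 jobs) = 2.6923, t(4 jobs) = 2.3077.
Expected ticks from 2 jobs to 3 jobs: 2.6923.

2.6923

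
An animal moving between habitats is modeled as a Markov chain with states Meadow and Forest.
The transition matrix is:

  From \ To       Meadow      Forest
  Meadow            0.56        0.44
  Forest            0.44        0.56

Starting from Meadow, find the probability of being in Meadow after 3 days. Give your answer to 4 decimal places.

0.5009

Propagate the distribution vector 3 days from Meadow.
After 0 days: (1.0000, 0.0000)
After 1 day: (0.5600, 0.4400)
After 2 days: (0.5072, 0.4928)
After 3 days: (0.5009, 0.4991)
P(in Meadow after 3 days) = 0.5009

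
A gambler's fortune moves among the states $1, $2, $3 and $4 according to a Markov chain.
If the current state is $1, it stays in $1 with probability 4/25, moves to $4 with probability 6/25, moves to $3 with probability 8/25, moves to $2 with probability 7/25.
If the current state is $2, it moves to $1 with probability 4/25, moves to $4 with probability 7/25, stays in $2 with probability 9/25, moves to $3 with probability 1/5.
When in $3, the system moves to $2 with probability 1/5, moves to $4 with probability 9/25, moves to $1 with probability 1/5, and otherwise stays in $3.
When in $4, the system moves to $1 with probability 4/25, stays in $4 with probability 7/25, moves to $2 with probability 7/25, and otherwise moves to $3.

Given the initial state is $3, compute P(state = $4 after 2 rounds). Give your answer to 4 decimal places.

0.2912

Propagate the distribution vector 2 rounds from $3.
After 0 rounds: (0.0000, 0.0000, 1.0000, 0.0000)
After 1 round: (0.2000, 0.2000, 0.2400, 0.3600)
After 2 rounds: (0.1696, 0.2768, 0.2624, 0.2912)
P(in $4 after 2 rounds) = 0.2912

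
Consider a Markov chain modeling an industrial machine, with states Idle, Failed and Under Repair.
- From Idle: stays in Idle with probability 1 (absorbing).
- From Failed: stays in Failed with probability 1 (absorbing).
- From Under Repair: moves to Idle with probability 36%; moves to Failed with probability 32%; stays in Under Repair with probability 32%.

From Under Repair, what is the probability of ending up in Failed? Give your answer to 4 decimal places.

Let h(s) be the probability of absorption at Failed starting from transient state s. Then h(Failed) = 1 and h(Idle) = 0. By first-step analysis:
h(Under Repair) = 0.36·0 + 0.32·1 + 0.32·h(Under Repair)
Solving: h(Under Repair) = 0.4706.
Starting from Under Repair, the probability is 0.4706.

0.4706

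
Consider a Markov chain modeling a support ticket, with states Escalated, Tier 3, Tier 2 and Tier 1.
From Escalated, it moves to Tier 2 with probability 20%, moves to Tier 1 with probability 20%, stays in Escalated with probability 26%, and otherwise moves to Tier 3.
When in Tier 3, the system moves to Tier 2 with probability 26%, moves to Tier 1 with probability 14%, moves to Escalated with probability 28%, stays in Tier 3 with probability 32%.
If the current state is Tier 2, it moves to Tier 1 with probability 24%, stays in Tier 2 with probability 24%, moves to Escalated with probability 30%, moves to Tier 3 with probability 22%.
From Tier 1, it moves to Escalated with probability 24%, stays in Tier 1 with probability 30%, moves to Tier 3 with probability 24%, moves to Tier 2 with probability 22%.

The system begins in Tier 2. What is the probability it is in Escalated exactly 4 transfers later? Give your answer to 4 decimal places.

Propagate the distribution vector 4 transfers from Tier 2.
After 0 transfers: (0.0000, 0.0000, 1.0000, 0.0000)
After 1 transfer: (0.3000, 0.2200, 0.2400, 0.2400)
After 2 transfers: (0.2692, 0.2828, 0.2276, 0.2204)
After 3 transfers: (0.2704, 0.2850, 0.2305, 0.2142)
After 4 transfers: (0.2706, 0.2852, 0.2306, 0.2135)
P(in Escalated after 4 transfers) = 0.2706

0.2706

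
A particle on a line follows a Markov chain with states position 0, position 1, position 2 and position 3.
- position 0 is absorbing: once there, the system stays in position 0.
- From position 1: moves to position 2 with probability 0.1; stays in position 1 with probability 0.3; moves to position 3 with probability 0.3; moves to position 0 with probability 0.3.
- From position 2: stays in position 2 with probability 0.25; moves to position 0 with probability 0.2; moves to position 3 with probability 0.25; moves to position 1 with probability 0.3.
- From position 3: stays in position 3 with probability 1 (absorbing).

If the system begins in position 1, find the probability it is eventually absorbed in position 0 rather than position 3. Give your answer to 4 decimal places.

0.4949

Let h(s) be the probability of absorption at position 0 starting from transient state s. Then h(position 0) = 1 and h(position 3) = 0. By first-step analysis:
h(position 1) = 0.3·1 + 0.3·h(position 1) + 0.1·h(position 2) + 0.3·0
h(position 2) = 0.2·1 + 0.3·h(position 1) + 0.25·h(position 2) + 0.25·0
Solving: h(position 1) = 0.4949, h(position 2) = 0.4646.
Starting from position 1, the probability is 0.4949.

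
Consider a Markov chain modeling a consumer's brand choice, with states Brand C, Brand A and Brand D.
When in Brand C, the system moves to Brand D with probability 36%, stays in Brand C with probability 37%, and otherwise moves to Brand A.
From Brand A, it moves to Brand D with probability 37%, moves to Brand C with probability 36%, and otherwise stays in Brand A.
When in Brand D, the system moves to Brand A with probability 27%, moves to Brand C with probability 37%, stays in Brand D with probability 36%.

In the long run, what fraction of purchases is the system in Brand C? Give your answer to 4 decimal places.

0.3673

Let the stationary distribution be π with π = πP and π_1 + π_2 + π_3 = 1.
π_1 = 0.37·π_1 + 0.36·π_2 + 0.37·π_3
π_2 = 0.27·π_1 + 0.27·π_2 + 0.27·π_3
Solving with the normalization constraint gives π = (0.3673, 0.2700, 0.3627).
So the stationary probability of Brand C is 0.3673.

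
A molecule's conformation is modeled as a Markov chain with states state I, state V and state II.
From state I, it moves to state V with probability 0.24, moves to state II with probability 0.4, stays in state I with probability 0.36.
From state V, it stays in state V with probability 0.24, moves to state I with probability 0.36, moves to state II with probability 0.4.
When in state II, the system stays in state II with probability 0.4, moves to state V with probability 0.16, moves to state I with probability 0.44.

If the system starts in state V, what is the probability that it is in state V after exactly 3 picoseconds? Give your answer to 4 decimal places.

Propagate the distribution vector 3 picoseconds from state V.
After 0 picoseconds: (0.0000, 1.0000, 0.0000)
After 1 picosecond: (0.3600, 0.2400, 0.4000)
After 2 picoseconds: (0.3920, 0.2080, 0.4000)
After 3 picoseconds: (0.3920, 0.2080, 0.4000)
P(in state V after 3 picoseconds) = 0.2080

0.2080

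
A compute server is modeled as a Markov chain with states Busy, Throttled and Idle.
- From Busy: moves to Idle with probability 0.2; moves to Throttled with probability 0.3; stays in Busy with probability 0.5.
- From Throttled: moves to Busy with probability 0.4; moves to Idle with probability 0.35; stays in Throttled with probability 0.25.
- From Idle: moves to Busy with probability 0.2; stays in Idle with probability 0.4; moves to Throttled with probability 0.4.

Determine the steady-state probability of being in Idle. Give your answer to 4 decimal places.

Let the stationary distribution be π with π = πP and π_1 + π_2 + π_3 = 1.
π_1 = 0.5·π_1 + 0.4·π_2 + 0.2·π_3
π_2 = 0.3·π_1 + 0.25·π_2 + 0.4·π_3
Solving with the normalization constraint gives π = (0.3758, 0.3152, 0.3091).
So the stationary probability of Idle is 0.3091.

0.3091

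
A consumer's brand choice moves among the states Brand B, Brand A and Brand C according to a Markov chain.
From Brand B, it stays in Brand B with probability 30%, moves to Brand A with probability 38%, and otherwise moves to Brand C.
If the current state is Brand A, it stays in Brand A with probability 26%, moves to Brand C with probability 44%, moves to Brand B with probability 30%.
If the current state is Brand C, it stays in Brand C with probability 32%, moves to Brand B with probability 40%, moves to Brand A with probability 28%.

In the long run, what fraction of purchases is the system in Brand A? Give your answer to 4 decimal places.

0.3074

Let the stationary distribution be π with π = πP and π_1 + π_2 + π_3 = 1.
π_1 = 0.3·π_1 + 0.3·π_2 + 0.4·π_3
π_2 = 0.38·π_1 + 0.26·π_2 + 0.28·π_3
Solving with the normalization constraint gives π = (0.3357, 0.3074, 0.3569).
So the stationary probability of Brand A is 0.3074.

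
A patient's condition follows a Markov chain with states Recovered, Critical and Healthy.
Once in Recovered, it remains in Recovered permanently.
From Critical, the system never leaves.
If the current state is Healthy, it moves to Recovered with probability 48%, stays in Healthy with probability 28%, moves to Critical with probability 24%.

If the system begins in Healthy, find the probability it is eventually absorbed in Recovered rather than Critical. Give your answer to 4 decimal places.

0.6667

Let h(s) be the probability of absorption at Recovered starting from transient state s. Then h(Recovered) = 1 and h(Critical) = 0. By first-step analysis:
h(Healthy) = 0.48·1 + 0.24·0 + 0.28·h(Healthy)
Solving: h(Healthy) = 0.6667.
Starting from Healthy, the probability is 0.6667.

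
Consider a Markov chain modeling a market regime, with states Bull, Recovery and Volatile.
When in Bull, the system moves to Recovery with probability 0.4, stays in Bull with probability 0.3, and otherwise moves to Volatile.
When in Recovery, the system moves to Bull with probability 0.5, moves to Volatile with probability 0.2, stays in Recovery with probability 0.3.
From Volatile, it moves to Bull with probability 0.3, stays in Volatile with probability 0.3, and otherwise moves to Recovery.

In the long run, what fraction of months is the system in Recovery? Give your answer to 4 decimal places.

Let the stationary distribution be π with π = πP and π_1 + π_2 + π_3 = 1.
π_1 = 0.3·π_1 + 0.5·π_2 + 0.3·π_3
π_2 = 0.4·π_1 + 0.3·π_2 + 0.4·π_3
Solving with the normalization constraint gives π = (0.3727, 0.3636, 0.2636).
So the stationary probability of Recovery is 0.3636.

0.3636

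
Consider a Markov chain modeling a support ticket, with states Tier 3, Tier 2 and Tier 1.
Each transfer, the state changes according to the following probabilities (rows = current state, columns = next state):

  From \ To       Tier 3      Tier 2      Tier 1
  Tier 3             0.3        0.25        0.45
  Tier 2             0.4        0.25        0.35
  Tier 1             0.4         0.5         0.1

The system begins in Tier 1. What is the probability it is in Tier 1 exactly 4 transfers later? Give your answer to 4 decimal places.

0.3127

Propagate the distribution vector 4 transfers from Tier 1.
After 0 transfers: (0.0000, 0.0000, 1.0000)
After 1 transfer: (0.4000, 0.5000, 0.1000)
After 2 transfers: (0.3600, 0.2750, 0.3650)
After 3 transfers: (0.3640, 0.3413, 0.2948)
After 4 transfers: (0.3636, 0.3237, 0.3127)
P(in Tier 1 after 4 transfers) = 0.3127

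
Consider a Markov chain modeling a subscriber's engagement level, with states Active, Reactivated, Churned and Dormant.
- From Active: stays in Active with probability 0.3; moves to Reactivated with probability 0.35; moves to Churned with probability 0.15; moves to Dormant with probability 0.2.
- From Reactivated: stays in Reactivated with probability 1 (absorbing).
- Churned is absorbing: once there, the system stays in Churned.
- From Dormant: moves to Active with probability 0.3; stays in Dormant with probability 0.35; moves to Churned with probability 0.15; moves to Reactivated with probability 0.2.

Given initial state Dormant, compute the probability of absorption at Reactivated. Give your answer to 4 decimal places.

0.6203

Let h(s) be the probability of absorption at Reactivated starting from transient state s. Then h(Reactivated) = 1 and h(Churned) = 0. By first-step analysis:
h(Active) = 0.3·h(Active) + 0.35·1 + 0.15·0 + 0.2·h(Dormant)
h(Dormant) = 0.3·h(Active) + 0.2·1 + 0.15·0 + 0.35·h(Dormant)
Solving: h(Active) = 0.6772, h(Dormant) = 0.6203.
Starting from Dormant, the probability is 0.6203.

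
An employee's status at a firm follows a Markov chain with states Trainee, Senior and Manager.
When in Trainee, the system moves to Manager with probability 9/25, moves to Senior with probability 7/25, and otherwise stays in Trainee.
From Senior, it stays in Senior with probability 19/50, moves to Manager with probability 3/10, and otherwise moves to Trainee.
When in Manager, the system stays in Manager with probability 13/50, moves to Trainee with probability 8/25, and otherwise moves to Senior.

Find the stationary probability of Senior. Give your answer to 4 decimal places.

Let the stationary distribution be π with π = πP and π_1 + π_2 + π_3 = 1.
π_1 = 0.36·π_1 + 0.32·π_2 + 0.32·π_3
π_2 = 0.28·π_1 + 0.38·π_2 + 0.42·π_3
Solving with the normalization constraint gives π = (0.3333, 0.3590, 0.3077).
So the stationary probability of Senior is 0.3590.

0.3590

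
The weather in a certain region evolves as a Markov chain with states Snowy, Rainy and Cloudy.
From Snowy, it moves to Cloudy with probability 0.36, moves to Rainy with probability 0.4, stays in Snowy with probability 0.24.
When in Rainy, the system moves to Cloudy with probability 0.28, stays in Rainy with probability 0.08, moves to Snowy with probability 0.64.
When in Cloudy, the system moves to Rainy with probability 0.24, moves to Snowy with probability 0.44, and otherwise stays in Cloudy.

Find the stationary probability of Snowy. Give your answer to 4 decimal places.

Let the stationary distribution be π with π = πP and π_1 + π_2 + π_3 = 1.
π_1 = 0.24·π_1 + 0.64·π_2 + 0.44·π_3
π_2 = 0.4·π_1 + 0.08·π_2 + 0.24·π_3
Solving with the normalization constraint gives π = (0.4106, 0.2635, 0.3259).
So the stationary probability of Snowy is 0.4106.

0.4106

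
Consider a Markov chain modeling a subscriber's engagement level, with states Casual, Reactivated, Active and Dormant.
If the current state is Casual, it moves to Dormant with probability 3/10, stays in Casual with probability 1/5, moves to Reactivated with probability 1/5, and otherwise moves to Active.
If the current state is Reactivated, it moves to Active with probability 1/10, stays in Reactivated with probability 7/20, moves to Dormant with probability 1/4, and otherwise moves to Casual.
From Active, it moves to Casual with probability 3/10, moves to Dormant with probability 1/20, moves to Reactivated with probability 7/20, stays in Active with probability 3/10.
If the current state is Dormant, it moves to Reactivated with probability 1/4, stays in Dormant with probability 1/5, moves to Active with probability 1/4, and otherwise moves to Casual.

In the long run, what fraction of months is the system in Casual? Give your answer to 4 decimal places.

0.2727

Let the stationary distribution be π with π = πP and π_1 + π_2 + π_3 + π_4 = 1.
π_1 = 0.2·π_1 + 0.3·π_2 + 0.3·π_3 + 0.3·π_4
π_2 = 0.2·π_1 + 0.35·π_2 + 0.35·π_3 + 0.25·π_4
π_3 = 0.3·π_1 + 0.1·π_2 + 0.3·π_3 + 0.25·π_4
Solving with the normalization constraint gives π = (0.2727, 0.2884, 0.2320, 0.2069).
So the stationary probability of Casual is 0.2727.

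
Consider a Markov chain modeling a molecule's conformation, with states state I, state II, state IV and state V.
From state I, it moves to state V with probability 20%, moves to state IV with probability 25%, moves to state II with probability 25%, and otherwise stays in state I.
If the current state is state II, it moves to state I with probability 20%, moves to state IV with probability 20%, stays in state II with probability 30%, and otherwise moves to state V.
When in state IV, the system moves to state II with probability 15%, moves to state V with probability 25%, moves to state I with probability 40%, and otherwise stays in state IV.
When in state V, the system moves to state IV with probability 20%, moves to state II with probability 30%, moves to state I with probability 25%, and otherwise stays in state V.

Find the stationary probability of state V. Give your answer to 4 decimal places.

Let the stationary distribution be π with π = πP and π_1 + π_2 + π_3 + π_4 = 1.
π_1 = 0.3·π_1 + 0.2·π_2 + 0.4·π_3 + 0.25·π_4
π_2 = 0.25·π_1 + 0.3·π_2 + 0.15·π_3 + 0.3·π_4
π_3 = 0.25·π_1 + 0.2·π_2 + 0.2·π_3 + 0.2·π_4
Solving with the normalization constraint gives π = (0.2836, 0.2537, 0.2142, 0.2485).
So the stationary probability of state V is 0.2485.

0.2485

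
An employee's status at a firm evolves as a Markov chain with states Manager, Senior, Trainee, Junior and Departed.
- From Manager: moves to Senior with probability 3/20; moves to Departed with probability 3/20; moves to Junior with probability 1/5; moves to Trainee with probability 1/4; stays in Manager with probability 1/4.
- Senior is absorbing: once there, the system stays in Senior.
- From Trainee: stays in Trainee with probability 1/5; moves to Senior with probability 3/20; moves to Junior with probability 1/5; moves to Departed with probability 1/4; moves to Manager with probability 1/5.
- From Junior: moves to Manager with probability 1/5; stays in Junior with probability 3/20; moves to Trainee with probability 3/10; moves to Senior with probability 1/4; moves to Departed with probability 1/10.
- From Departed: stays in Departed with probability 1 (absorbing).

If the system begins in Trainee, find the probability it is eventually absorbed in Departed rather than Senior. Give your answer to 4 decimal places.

Let h(s) be the probability of absorption at Departed starting from transient state s. Then h(Departed) = 1 and h(Senior) = 0. By first-step analysis:
h(Manager) = 0.25·h(Manager) + 0.15·0 + 0.25·h(Trainee) + 0.2·h(Junior) + 0.15·1
h(Trainee) = 0.2·h(Manager) + 0.15·0 + 0.2·h(Trainee) + 0.2·h(Junior) + 0.25·1
h(Junior) = 0.2·h(Manager) + 0.25·0 + 0.3·h(Trainee) + 0.15·h(Junior) + 0.1·1
Solving: h(Manager) = 0.4942, h(Trainee) = 0.5424, h(Junior) = 0.4254.
Starting from Trainee, the probability is 0.5424.

0.5424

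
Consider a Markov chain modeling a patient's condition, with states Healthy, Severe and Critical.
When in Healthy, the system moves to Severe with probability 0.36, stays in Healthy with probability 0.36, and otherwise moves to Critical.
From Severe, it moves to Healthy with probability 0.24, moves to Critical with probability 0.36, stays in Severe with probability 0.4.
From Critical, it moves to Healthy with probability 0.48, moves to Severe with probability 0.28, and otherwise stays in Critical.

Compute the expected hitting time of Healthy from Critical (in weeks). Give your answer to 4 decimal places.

2.4775

Let t(s) be the expected number of weeks to first reach Healthy from state s, with t(Healthy) = 0. Conditioning on the first week:
t(Severe) = 1 + 0.4·t(Severe) + 0.36·t(Critical)
t(Critical) = 1 + 0.28·t(Severe) + 0.24·t(Critical)
Solving: t(Severe) = 3.1532, t(Critical) = 2.4775.
Expected weeks from Critical to Healthy: 2.4775.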